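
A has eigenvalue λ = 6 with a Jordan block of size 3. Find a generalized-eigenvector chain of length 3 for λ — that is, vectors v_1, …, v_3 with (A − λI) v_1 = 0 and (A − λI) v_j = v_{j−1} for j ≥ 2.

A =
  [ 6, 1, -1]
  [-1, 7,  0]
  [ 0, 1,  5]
A Jordan chain for λ = 6 of length 3:
v_1 = (-1, -1, -1)ᵀ
v_2 = (0, -1, 0)ᵀ
v_3 = (1, 0, 0)ᵀ

Let N = A − (6)·I. We want v_3 with N^3 v_3 = 0 but N^2 v_3 ≠ 0; then v_{j-1} := N · v_j for j = 3, …, 2.

Pick v_3 = (1, 0, 0)ᵀ.
Then v_2 = N · v_3 = (0, -1, 0)ᵀ.
Then v_1 = N · v_2 = (-1, -1, -1)ᵀ.

Sanity check: (A − (6)·I) v_1 = (0, 0, 0)ᵀ = 0. ✓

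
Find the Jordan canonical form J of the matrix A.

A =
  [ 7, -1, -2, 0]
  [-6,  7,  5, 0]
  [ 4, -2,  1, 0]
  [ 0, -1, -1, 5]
J_3(5) ⊕ J_1(5)

The characteristic polynomial is
  det(x·I − A) = x^4 - 20*x^3 + 150*x^2 - 500*x + 625 = (x - 5)^4

Eigenvalues and multiplicities (the geometric multiplicity of λ is n − rank(A − λI), which equals the number of Jordan blocks for λ):
  λ = 5: algebraic multiplicity = 4, geometric multiplicity = 2

Determining the block sizes for each eigenvalue:
  λ = 5: with am = 4 and gm = 2, the partition is not yet determined (e.g. several partitions of 4 into 2 parts exist). Let N = A − (5)·I. Computing rank(N^1) = 2, rank(N^2) = 1, rank(N^3) = 0; the number of blocks of size ≥ j is rank(N^{j−1}) − rank(N^j), giving [2, 1, 1]. So we have 1 block(s) of size 3, 1 block(s) of size 1 → block sizes [3, 1]

Assembling the blocks gives a Jordan form
J =
  [5, 1, 0, 0]
  [0, 5, 1, 0]
  [0, 0, 5, 0]
  [0, 0, 0, 5]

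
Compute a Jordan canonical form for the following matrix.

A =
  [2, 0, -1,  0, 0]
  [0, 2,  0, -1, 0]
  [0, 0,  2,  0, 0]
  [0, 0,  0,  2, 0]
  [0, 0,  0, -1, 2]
J_2(2) ⊕ J_2(2) ⊕ J_1(2)

The characteristic polynomial is
  det(x·I − A) = x^5 - 10*x^4 + 40*x^3 - 80*x^2 + 80*x - 32 = (x - 2)^5

Eigenvalues and multiplicities (the geometric multiplicity of λ is n − rank(A − λI), which equals the number of Jordan blocks for λ):
  λ = 2: algebraic multiplicity = 5, geometric multiplicity = 3

Determining the block sizes for each eigenvalue:
  λ = 2: with am = 5 and gm = 3, the partition is not yet determined (e.g. several partitions of 5 into 3 parts exist). Let N = A − (2)·I. Computing rank(N^1) = 2, rank(N^2) = 0; the number of blocks of size ≥ j is rank(N^{j−1}) − rank(N^j), giving [3, 2]. So we have 2 block(s) of size 2, 1 block(s) of size 1 → block sizes [2, 2, 1]

Assembling the blocks gives a Jordan form
J =
  [2, 1, 0, 0, 0]
  [0, 2, 0, 0, 0]
  [0, 0, 2, 1, 0]
  [0, 0, 0, 2, 0]
  [0, 0, 0, 0, 2]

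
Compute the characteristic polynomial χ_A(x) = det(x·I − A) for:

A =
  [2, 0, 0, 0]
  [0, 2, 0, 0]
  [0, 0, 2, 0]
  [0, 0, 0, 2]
x^4 - 8*x^3 + 24*x^2 - 32*x + 16

Expanding det(x·I − A) (e.g. by cofactor expansion or by noting that A is similar to its Jordan form J, which has the same characteristic polynomial as A) gives
  χ_A(x) = x^4 - 8*x^3 + 24*x^2 - 32*x + 16
which factors as (x - 2)^4. The eigenvalues (with algebraic multiplicities) are λ = 2 with multiplicity 4.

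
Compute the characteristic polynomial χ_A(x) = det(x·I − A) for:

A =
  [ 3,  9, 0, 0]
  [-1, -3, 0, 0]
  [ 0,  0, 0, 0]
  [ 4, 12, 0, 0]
x^4

Expanding det(x·I − A) (e.g. by cofactor expansion or by noting that A is similar to its Jordan form J, which has the same characteristic polynomial as A) gives
  χ_A(x) = x^4
which factors as x^4. The eigenvalues (with algebraic multiplicities) are λ = 0 with multiplicity 4.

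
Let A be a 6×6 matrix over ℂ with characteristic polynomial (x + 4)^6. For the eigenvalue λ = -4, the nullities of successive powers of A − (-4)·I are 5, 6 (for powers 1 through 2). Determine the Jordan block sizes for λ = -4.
Block sizes for λ = -4: [2, 1, 1, 1, 1]

From the dimensions of kernels of powers, the number of Jordan blocks of size at least j is d_j − d_{j−1} where d_j = dim ker(N^j) (with d_0 = 0). Computing the differences gives [5, 1].
The number of blocks of size exactly k is (#blocks of size ≥ k) − (#blocks of size ≥ k + 1), so the partition is: 4 block(s) of size 1, 1 block(s) of size 2.
In nonincreasing order the block sizes are [2, 1, 1, 1, 1].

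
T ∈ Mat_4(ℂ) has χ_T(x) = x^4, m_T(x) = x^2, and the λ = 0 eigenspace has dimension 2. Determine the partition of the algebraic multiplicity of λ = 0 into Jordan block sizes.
Block sizes for λ = 0: [2, 2]

Step 1 — from the characteristic polynomial, algebraic multiplicity of λ = 0 is 4. From dim ker(T − (0)·I) = 2, there are exactly 2 Jordan blocks for λ = 0.
Step 2 — from the minimal polynomial, the factor (x − 0)^2 tells us the largest block for λ = 0 has size 2.
Step 3 — with total size 4, 2 blocks, and largest block 2, the block sizes (in nonincreasing order) are [2, 2].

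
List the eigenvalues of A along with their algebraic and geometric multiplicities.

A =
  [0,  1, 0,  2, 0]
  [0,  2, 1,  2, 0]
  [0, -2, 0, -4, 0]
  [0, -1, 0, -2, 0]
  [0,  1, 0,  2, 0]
λ = 0: alg = 5, geom = 3

Step 1 — factor the characteristic polynomial to read off the algebraic multiplicities:
  χ_A(x) = x^5

Step 2 — compute geometric multiplicities via the rank-nullity identity g(λ) = n − rank(A − λI):
  rank(A − (0)·I) = 2, so dim ker(A − (0)·I) = n − 2 = 3

Summary:
  λ = 0: algebraic multiplicity = 5, geometric multiplicity = 3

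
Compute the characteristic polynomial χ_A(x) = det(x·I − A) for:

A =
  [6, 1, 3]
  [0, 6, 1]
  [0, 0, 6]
x^3 - 18*x^2 + 108*x - 216

Expanding det(x·I − A) (e.g. by cofactor expansion or by noting that A is similar to its Jordan form J, which has the same characteristic polynomial as A) gives
  χ_A(x) = x^3 - 18*x^2 + 108*x - 216
which factors as (x - 6)^3. The eigenvalues (with algebraic multiplicities) are λ = 6 with multiplicity 3.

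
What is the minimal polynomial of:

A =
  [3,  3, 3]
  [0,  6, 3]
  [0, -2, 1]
x^2 - 7*x + 12

The characteristic polynomial is χ_A(x) = (x - 4)*(x - 3)^2, so the eigenvalues are known. The minimal polynomial is
  m_A(x) = Π_λ (x − λ)^{k_λ}
where k_λ is the size of the *largest* Jordan block for λ (equivalently, the smallest k with (A − λI)^k v = 0 for every generalised eigenvector v of λ).

  λ = 3: largest Jordan block has size 1, contributing (x − 3)
  λ = 4: largest Jordan block has size 1, contributing (x − 4)

So m_A(x) = (x - 4)*(x - 3) = x^2 - 7*x + 12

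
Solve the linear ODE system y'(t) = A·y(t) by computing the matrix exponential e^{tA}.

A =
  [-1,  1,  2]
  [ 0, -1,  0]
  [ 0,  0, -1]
e^{tA} =
  [exp(-t), t*exp(-t), 2*t*exp(-t)]
  [0, exp(-t), 0]
  [0, 0, exp(-t)]

Strategy: write A = P · J · P⁻¹ where J is a Jordan canonical form, so e^{tA} = P · e^{tJ} · P⁻¹, and e^{tJ} can be computed block-by-block.

A has Jordan form
J =
  [-1,  1,  0]
  [ 0, -1,  0]
  [ 0,  0, -1]
(up to reordering of blocks).

Per-block formulas:
  For a 2×2 Jordan block J_2(-1): exp(t · J_2(-1)) = e^(-1t)·(I + t·N), where N is the 2×2 nilpotent shift.
  For a 1×1 block at λ = -1: exp(t · [-1]) = [e^(-1t)].

After assembling e^{tJ} and conjugating by P, we get:

e^{tA} =
  [exp(-t), t*exp(-t), 2*t*exp(-t)]
  [0, exp(-t), 0]
  [0, 0, exp(-t)]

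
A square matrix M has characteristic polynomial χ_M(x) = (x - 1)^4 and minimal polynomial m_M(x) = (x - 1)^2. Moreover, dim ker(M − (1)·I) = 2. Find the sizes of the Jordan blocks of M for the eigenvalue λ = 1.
Block sizes for λ = 1: [2, 2]

Step 1 — from the characteristic polynomial, algebraic multiplicity of λ = 1 is 4. From dim ker(M − (1)·I) = 2, there are exactly 2 Jordan blocks for λ = 1.
Step 2 — from the minimal polynomial, the factor (x − 1)^2 tells us the largest block for λ = 1 has size 2.
Step 3 — with total size 4, 2 blocks, and largest block 2, the block sizes (in nonincreasing order) are [2, 2].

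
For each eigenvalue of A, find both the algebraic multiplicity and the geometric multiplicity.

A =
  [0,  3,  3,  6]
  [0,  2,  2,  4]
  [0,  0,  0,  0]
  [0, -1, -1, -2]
λ = 0: alg = 4, geom = 3

Step 1 — factor the characteristic polynomial to read off the algebraic multiplicities:
  χ_A(x) = x^4

Step 2 — compute geometric multiplicities via the rank-nullity identity g(λ) = n − rank(A − λI):
  rank(A − (0)·I) = 1, so dim ker(A − (0)·I) = n − 1 = 3

Summary:
  λ = 0: algebraic multiplicity = 4, geometric multiplicity = 3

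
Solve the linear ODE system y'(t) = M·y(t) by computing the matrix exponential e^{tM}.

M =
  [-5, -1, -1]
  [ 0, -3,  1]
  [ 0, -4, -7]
e^{tM} =
  [exp(-5*t), t^2*exp(-5*t) - t*exp(-5*t), t^2*exp(-5*t)/2 - t*exp(-5*t)]
  [0, 2*t*exp(-5*t) + exp(-5*t), t*exp(-5*t)]
  [0, -4*t*exp(-5*t), -2*t*exp(-5*t) + exp(-5*t)]

Strategy: write M = P · J · P⁻¹ where J is a Jordan canonical form, so e^{tM} = P · e^{tJ} · P⁻¹, and e^{tJ} can be computed block-by-block.

M has Jordan form
J =
  [-5,  1,  0]
  [ 0, -5,  1]
  [ 0,  0, -5]
(up to reordering of blocks).

Per-block formulas:
  For a 3×3 Jordan block J_3(-5): exp(t · J_3(-5)) = e^(-5t)·(I + t·N + (t^2/2)·N^2), where N is the 3×3 nilpotent shift.

After assembling e^{tJ} and conjugating by P, we get:

e^{tM} =
  [exp(-5*t), t^2*exp(-5*t) - t*exp(-5*t), t^2*exp(-5*t)/2 - t*exp(-5*t)]
  [0, 2*t*exp(-5*t) + exp(-5*t), t*exp(-5*t)]
  [0, -4*t*exp(-5*t), -2*t*exp(-5*t) + exp(-5*t)]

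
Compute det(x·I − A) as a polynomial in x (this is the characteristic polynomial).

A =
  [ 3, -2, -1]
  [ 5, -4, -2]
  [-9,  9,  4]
x^3 - 3*x^2 + 3*x - 1

Expanding det(x·I − A) (e.g. by cofactor expansion or by noting that A is similar to its Jordan form J, which has the same characteristic polynomial as A) gives
  χ_A(x) = x^3 - 3*x^2 + 3*x - 1
which factors as (x - 1)^3. The eigenvalues (with algebraic multiplicities) are λ = 1 with multiplicity 3.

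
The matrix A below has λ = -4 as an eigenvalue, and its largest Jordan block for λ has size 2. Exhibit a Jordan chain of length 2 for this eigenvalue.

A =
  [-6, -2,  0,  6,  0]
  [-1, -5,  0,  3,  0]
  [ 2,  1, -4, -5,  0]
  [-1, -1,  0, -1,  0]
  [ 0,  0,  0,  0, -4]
A Jordan chain for λ = -4 of length 2:
v_1 = (-2, -1, 2, -1, 0)ᵀ
v_2 = (1, 0, 0, 0, 0)ᵀ

Let N = A − (-4)·I. We want v_2 with N^2 v_2 = 0 but N^1 v_2 ≠ 0; then v_{j-1} := N · v_j for j = 2, …, 2.

Pick v_2 = (1, 0, 0, 0, 0)ᵀ.
Then v_1 = N · v_2 = (-2, -1, 2, -1, 0)ᵀ.

Sanity check: (A − (-4)·I) v_1 = (0, 0, 0, 0, 0)ᵀ = 0. ✓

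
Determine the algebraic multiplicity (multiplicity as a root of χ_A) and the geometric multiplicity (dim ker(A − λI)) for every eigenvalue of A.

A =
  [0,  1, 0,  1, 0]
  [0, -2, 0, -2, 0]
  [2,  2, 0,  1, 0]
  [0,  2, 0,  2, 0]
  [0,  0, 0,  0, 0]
λ = 0: alg = 5, geom = 3

Step 1 — factor the characteristic polynomial to read off the algebraic multiplicities:
  χ_A(x) = x^5

Step 2 — compute geometric multiplicities via the rank-nullity identity g(λ) = n − rank(A − λI):
  rank(A − (0)·I) = 2, so dim ker(A − (0)·I) = n − 2 = 3

Summary:
  λ = 0: algebraic multiplicity = 5, geometric multiplicity = 3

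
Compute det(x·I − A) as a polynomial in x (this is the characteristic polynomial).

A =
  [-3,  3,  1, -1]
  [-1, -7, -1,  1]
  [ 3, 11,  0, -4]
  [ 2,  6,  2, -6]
x^4 + 16*x^3 + 96*x^2 + 256*x + 256

Expanding det(x·I − A) (e.g. by cofactor expansion or by noting that A is similar to its Jordan form J, which has the same characteristic polynomial as A) gives
  χ_A(x) = x^4 + 16*x^3 + 96*x^2 + 256*x + 256
which factors as (x + 4)^4. The eigenvalues (with algebraic multiplicities) are λ = -4 with multiplicity 4.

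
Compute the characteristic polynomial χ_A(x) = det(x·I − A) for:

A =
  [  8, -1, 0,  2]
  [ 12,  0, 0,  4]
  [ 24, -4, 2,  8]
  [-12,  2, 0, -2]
x^4 - 8*x^3 + 24*x^2 - 32*x + 16

Expanding det(x·I − A) (e.g. by cofactor expansion or by noting that A is similar to its Jordan form J, which has the same characteristic polynomial as A) gives
  χ_A(x) = x^4 - 8*x^3 + 24*x^2 - 32*x + 16
which factors as (x - 2)^4. The eigenvalues (with algebraic multiplicities) are λ = 2 with multiplicity 4.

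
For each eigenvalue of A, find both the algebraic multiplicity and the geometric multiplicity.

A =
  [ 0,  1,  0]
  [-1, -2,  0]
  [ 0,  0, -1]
λ = -1: alg = 3, geom = 2

Step 1 — factor the characteristic polynomial to read off the algebraic multiplicities:
  χ_A(x) = (x + 1)^3

Step 2 — compute geometric multiplicities via the rank-nullity identity g(λ) = n − rank(A − λI):
  rank(A − (-1)·I) = 1, so dim ker(A − (-1)·I) = n − 1 = 2

Summary:
  λ = -1: algebraic multiplicity = 3, geometric multiplicity = 2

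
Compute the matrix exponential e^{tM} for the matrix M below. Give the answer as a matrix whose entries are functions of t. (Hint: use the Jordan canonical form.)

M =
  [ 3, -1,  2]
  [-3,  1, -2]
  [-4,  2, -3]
e^{tM} =
  [-t + 4*exp(t) - 3, -t, 2*exp(t) - 2]
  [t - 4*exp(t) + 4, t + 1, 2 - 2*exp(t)]
  [2*t - 6*exp(t) + 6, 2*t, 4 - 3*exp(t)]

Strategy: write M = P · J · P⁻¹ where J is a Jordan canonical form, so e^{tM} = P · e^{tJ} · P⁻¹, and e^{tJ} can be computed block-by-block.

M has Jordan form
J =
  [0, 1, 0]
  [0, 0, 0]
  [0, 0, 1]
(up to reordering of blocks).

Per-block formulas:
  For a 2×2 Jordan block J_2(0): exp(t · J_2(0)) = e^(0t)·(I + t·N), where N is the 2×2 nilpotent shift.
  For a 1×1 block at λ = 1: exp(t · [1]) = [e^(1t)].

After assembling e^{tJ} and conjugating by P, we get:

e^{tM} =
  [-t + 4*exp(t) - 3, -t, 2*exp(t) - 2]
  [t - 4*exp(t) + 4, t + 1, 2 - 2*exp(t)]
  [2*t - 6*exp(t) + 6, 2*t, 4 - 3*exp(t)]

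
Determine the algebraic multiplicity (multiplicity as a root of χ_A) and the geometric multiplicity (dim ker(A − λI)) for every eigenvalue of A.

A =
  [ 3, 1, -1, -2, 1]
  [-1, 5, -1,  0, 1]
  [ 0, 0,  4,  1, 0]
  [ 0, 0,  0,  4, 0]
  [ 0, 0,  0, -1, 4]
λ = 4: alg = 5, geom = 3

Step 1 — factor the characteristic polynomial to read off the algebraic multiplicities:
  χ_A(x) = (x - 4)^5

Step 2 — compute geometric multiplicities via the rank-nullity identity g(λ) = n − rank(A − λI):
  rank(A − (4)·I) = 2, so dim ker(A − (4)·I) = n − 2 = 3

Summary:
  λ = 4: algebraic multiplicity = 5, geometric multiplicity = 3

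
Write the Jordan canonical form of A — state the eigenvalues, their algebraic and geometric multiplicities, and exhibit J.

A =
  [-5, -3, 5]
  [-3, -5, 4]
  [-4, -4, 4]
J_3(-2)

The characteristic polynomial is
  det(x·I − A) = x^3 + 6*x^2 + 12*x + 8 = (x + 2)^3

Eigenvalues and multiplicities (the geometric multiplicity of λ is n − rank(A − λI), which equals the number of Jordan blocks for λ):
  λ = -2: algebraic multiplicity = 3, geometric multiplicity = 1

Determining the block sizes for each eigenvalue:
  λ = -2: one block (gm = 1), so the single block has size am = 3 → block sizes [3]

Assembling the blocks gives a Jordan form
J =
  [-2,  1,  0]
  [ 0, -2,  1]
  [ 0,  0, -2]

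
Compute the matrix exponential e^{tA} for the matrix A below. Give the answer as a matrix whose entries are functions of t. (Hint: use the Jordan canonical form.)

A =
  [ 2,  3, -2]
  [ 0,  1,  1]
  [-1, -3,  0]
e^{tA} =
  [3*t^2*exp(t)/2 + t*exp(t) + exp(t), 9*t^2*exp(t)/2 + 3*t*exp(t), 3*t^2*exp(t)/2 - 2*t*exp(t)]
  [-t^2*exp(t)/2, -3*t^2*exp(t)/2 + exp(t), -t^2*exp(t)/2 + t*exp(t)]
  [-t*exp(t), -3*t*exp(t), -t*exp(t) + exp(t)]

Strategy: write A = P · J · P⁻¹ where J is a Jordan canonical form, so e^{tA} = P · e^{tJ} · P⁻¹, and e^{tJ} can be computed block-by-block.

A has Jordan form
J =
  [1, 1, 0]
  [0, 1, 1]
  [0, 0, 1]
(up to reordering of blocks).

Per-block formulas:
  For a 3×3 Jordan block J_3(1): exp(t · J_3(1)) = e^(1t)·(I + t·N + (t^2/2)·N^2), where N is the 3×3 nilpotent shift.

After assembling e^{tJ} and conjugating by P, we get:

e^{tA} =
  [3*t^2*exp(t)/2 + t*exp(t) + exp(t), 9*t^2*exp(t)/2 + 3*t*exp(t), 3*t^2*exp(t)/2 - 2*t*exp(t)]
  [-t^2*exp(t)/2, -3*t^2*exp(t)/2 + exp(t), -t^2*exp(t)/2 + t*exp(t)]
  [-t*exp(t), -3*t*exp(t), -t*exp(t) + exp(t)]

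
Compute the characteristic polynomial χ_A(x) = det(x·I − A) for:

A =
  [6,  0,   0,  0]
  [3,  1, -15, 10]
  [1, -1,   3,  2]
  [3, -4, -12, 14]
x^4 - 24*x^3 + 216*x^2 - 864*x + 1296

Expanding det(x·I − A) (e.g. by cofactor expansion or by noting that A is similar to its Jordan form J, which has the same characteristic polynomial as A) gives
  χ_A(x) = x^4 - 24*x^3 + 216*x^2 - 864*x + 1296
which factors as (x - 6)^4. The eigenvalues (with algebraic multiplicities) are λ = 6 with multiplicity 4.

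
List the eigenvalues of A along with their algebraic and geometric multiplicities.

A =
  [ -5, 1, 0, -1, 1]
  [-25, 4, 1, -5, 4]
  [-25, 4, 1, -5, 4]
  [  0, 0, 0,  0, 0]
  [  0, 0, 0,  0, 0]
λ = 0: alg = 5, geom = 3

Step 1 — factor the characteristic polynomial to read off the algebraic multiplicities:
  χ_A(x) = x^5

Step 2 — compute geometric multiplicities via the rank-nullity identity g(λ) = n − rank(A − λI):
  rank(A − (0)·I) = 2, so dim ker(A − (0)·I) = n − 2 = 3

Summary:
  λ = 0: algebraic multiplicity = 5, geometric multiplicity = 3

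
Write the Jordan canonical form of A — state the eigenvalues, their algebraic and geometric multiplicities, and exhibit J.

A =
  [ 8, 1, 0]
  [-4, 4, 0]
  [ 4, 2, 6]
J_2(6) ⊕ J_1(6)

The characteristic polynomial is
  det(x·I − A) = x^3 - 18*x^2 + 108*x - 216 = (x - 6)^3

Eigenvalues and multiplicities (the geometric multiplicity of λ is n − rank(A − λI), which equals the number of Jordan blocks for λ):
  λ = 6: algebraic multiplicity = 3, geometric multiplicity = 2

Determining the block sizes for each eigenvalue:
  λ = 6: 2 blocks summing to 3 forces exactly one block of size 2 and the rest size 1 → block sizes [2, 1]

Assembling the blocks gives a Jordan form
J =
  [6, 1, 0]
  [0, 6, 0]
  [0, 0, 6]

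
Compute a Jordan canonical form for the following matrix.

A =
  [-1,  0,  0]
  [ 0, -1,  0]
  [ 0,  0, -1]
J_1(-1) ⊕ J_1(-1) ⊕ J_1(-1)

The characteristic polynomial is
  det(x·I − A) = x^3 + 3*x^2 + 3*x + 1 = (x + 1)^3

Eigenvalues and multiplicities (the geometric multiplicity of λ is n − rank(A − λI), which equals the number of Jordan blocks for λ):
  λ = -1: algebraic multiplicity = 3, geometric multiplicity = 3

Determining the block sizes for each eigenvalue:
  λ = -1: gm = am = 3, so every block has size 1 → block sizes [1, 1, 1]

Assembling the blocks gives a Jordan form
J =
  [-1,  0,  0]
  [ 0, -1,  0]
  [ 0,  0, -1]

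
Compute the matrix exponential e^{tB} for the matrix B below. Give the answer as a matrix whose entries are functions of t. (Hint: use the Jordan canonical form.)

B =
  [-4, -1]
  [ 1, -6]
e^{tB} =
  [t*exp(-5*t) + exp(-5*t), -t*exp(-5*t)]
  [t*exp(-5*t), -t*exp(-5*t) + exp(-5*t)]

Strategy: write B = P · J · P⁻¹ where J is a Jordan canonical form, so e^{tB} = P · e^{tJ} · P⁻¹, and e^{tJ} can be computed block-by-block.

B has Jordan form
J =
  [-5,  1]
  [ 0, -5]
(up to reordering of blocks).

Per-block formulas:
  For a 2×2 Jordan block J_2(-5): exp(t · J_2(-5)) = e^(-5t)·(I + t·N), where N is the 2×2 nilpotent shift.

After assembling e^{tJ} and conjugating by P, we get:

e^{tB} =
  [t*exp(-5*t) + exp(-5*t), -t*exp(-5*t)]
  [t*exp(-5*t), -t*exp(-5*t) + exp(-5*t)]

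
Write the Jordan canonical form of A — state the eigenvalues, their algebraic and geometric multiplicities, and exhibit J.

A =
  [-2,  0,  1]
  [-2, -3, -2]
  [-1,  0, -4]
J_2(-3) ⊕ J_1(-3)

The characteristic polynomial is
  det(x·I − A) = x^3 + 9*x^2 + 27*x + 27 = (x + 3)^3

Eigenvalues and multiplicities (the geometric multiplicity of λ is n − rank(A − λI), which equals the number of Jordan blocks for λ):
  λ = -3: algebraic multiplicity = 3, geometric multiplicity = 2

Determining the block sizes for each eigenvalue:
  λ = -3: 2 blocks summing to 3 forces exactly one block of size 2 and the rest size 1 → block sizes [2, 1]

Assembling the blocks gives a Jordan form
J =
  [-3,  1,  0]
  [ 0, -3,  0]
  [ 0,  0, -3]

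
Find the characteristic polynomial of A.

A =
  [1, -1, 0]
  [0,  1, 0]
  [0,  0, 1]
x^3 - 3*x^2 + 3*x - 1

Expanding det(x·I − A) (e.g. by cofactor expansion or by noting that A is similar to its Jordan form J, which has the same characteristic polynomial as A) gives
  χ_A(x) = x^3 - 3*x^2 + 3*x - 1
which factors as (x - 1)^3. The eigenvalues (with algebraic multiplicities) are λ = 1 with multiplicity 3.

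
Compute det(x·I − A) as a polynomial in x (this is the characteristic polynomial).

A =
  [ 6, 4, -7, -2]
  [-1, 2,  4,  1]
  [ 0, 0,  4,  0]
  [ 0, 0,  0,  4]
x^4 - 16*x^3 + 96*x^2 - 256*x + 256

Expanding det(x·I − A) (e.g. by cofactor expansion or by noting that A is similar to its Jordan form J, which has the same characteristic polynomial as A) gives
  χ_A(x) = x^4 - 16*x^3 + 96*x^2 - 256*x + 256
which factors as (x - 4)^4. The eigenvalues (with algebraic multiplicities) are λ = 4 with multiplicity 4.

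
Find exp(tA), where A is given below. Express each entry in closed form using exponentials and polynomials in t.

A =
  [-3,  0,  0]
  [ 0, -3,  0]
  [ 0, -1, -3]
e^{tA} =
  [exp(-3*t), 0, 0]
  [0, exp(-3*t), 0]
  [0, -t*exp(-3*t), exp(-3*t)]

Strategy: write A = P · J · P⁻¹ where J is a Jordan canonical form, so e^{tA} = P · e^{tJ} · P⁻¹, and e^{tJ} can be computed block-by-block.

A has Jordan form
J =
  [-3,  1,  0]
  [ 0, -3,  0]
  [ 0,  0, -3]
(up to reordering of blocks).

Per-block formulas:
  For a 2×2 Jordan block J_2(-3): exp(t · J_2(-3)) = e^(-3t)·(I + t·N), where N is the 2×2 nilpotent shift.
  For a 1×1 block at λ = -3: exp(t · [-3]) = [e^(-3t)].

After assembling e^{tJ} and conjugating by P, we get:

e^{tA} =
  [exp(-3*t), 0, 0]
  [0, exp(-3*t), 0]
  [0, -t*exp(-3*t), exp(-3*t)]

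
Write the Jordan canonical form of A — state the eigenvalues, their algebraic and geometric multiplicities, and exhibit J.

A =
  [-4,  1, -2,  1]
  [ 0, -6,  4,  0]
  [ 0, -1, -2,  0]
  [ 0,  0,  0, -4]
J_2(-4) ⊕ J_2(-4)

The characteristic polynomial is
  det(x·I − A) = x^4 + 16*x^3 + 96*x^2 + 256*x + 256 = (x + 4)^4

Eigenvalues and multiplicities (the geometric multiplicity of λ is n − rank(A − λI), which equals the number of Jordan blocks for λ):
  λ = -4: algebraic multiplicity = 4, geometric multiplicity = 2

Determining the block sizes for each eigenvalue:
  λ = -4: with am = 4 and gm = 2, the partition is not yet determined (e.g. several partitions of 4 into 2 parts exist). Let N = A − (-4)·I. Computing rank(N^1) = 2, rank(N^2) = 0; the number of blocks of size ≥ j is rank(N^{j−1}) − rank(N^j), giving [2, 2]. So we have 2 block(s) of size 2 → block sizes [2, 2]

Assembling the blocks gives a Jordan form
J =
  [-4,  1,  0,  0]
  [ 0, -4,  0,  0]
  [ 0,  0, -4,  1]
  [ 0,  0,  0, -4]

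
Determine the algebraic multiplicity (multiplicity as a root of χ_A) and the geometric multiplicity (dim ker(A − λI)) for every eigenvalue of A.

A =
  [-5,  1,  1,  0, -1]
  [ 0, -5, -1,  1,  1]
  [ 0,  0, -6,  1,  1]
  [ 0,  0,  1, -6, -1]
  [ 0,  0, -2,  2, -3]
λ = -5: alg = 5, geom = 3

Step 1 — factor the characteristic polynomial to read off the algebraic multiplicities:
  χ_A(x) = (x + 5)^5

Step 2 — compute geometric multiplicities via the rank-nullity identity g(λ) = n − rank(A − λI):
  rank(A − (-5)·I) = 2, so dim ker(A − (-5)·I) = n − 2 = 3

Summary:
  λ = -5: algebraic multiplicity = 5, geometric multiplicity = 3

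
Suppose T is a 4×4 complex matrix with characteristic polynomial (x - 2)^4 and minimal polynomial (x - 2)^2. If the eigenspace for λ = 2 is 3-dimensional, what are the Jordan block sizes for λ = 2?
Block sizes for λ = 2: [2, 1, 1]

Step 1 — from the characteristic polynomial, algebraic multiplicity of λ = 2 is 4. From dim ker(T − (2)·I) = 3, there are exactly 3 Jordan blocks for λ = 2.
Step 2 — from the minimal polynomial, the factor (x − 2)^2 tells us the largest block for λ = 2 has size 2.
Step 3 — with total size 4, 3 blocks, and largest block 2, the block sizes (in nonincreasing order) are [2, 1, 1].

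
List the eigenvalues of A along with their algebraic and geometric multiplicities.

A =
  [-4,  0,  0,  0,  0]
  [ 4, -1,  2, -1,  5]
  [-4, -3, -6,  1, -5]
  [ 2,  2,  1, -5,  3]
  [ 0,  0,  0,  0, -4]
λ = -4: alg = 5, geom = 3

Step 1 — factor the characteristic polynomial to read off the algebraic multiplicities:
  χ_A(x) = (x + 4)^5

Step 2 — compute geometric multiplicities via the rank-nullity identity g(λ) = n − rank(A − λI):
  rank(A − (-4)·I) = 2, so dim ker(A − (-4)·I) = n − 2 = 3

Summary:
  λ = -4: algebraic multiplicity = 5, geometric multiplicity = 3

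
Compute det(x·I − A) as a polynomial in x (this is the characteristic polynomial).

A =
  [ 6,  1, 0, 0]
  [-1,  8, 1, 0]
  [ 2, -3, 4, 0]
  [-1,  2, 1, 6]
x^4 - 24*x^3 + 216*x^2 - 864*x + 1296

Expanding det(x·I − A) (e.g. by cofactor expansion or by noting that A is similar to its Jordan form J, which has the same characteristic polynomial as A) gives
  χ_A(x) = x^4 - 24*x^3 + 216*x^2 - 864*x + 1296
which factors as (x - 6)^4. The eigenvalues (with algebraic multiplicities) are λ = 6 with multiplicity 4.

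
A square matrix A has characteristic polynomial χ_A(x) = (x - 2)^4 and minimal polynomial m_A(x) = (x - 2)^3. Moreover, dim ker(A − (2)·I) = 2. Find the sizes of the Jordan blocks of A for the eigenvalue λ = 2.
Block sizes for λ = 2: [3, 1]

Step 1 — from the characteristic polynomial, algebraic multiplicity of λ = 2 is 4. From dim ker(A − (2)·I) = 2, there are exactly 2 Jordan blocks for λ = 2.
Step 2 — from the minimal polynomial, the factor (x − 2)^3 tells us the largest block for λ = 2 has size 3.
Step 3 — with total size 4, 2 blocks, and largest block 3, the block sizes (in nonincreasing order) are [3, 1].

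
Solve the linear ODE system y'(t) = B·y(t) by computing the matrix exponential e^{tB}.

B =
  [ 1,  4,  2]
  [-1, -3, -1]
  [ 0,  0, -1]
e^{tB} =
  [2*t*exp(-t) + exp(-t), 4*t*exp(-t), 2*t*exp(-t)]
  [-t*exp(-t), -2*t*exp(-t) + exp(-t), -t*exp(-t)]
  [0, 0, exp(-t)]

Strategy: write B = P · J · P⁻¹ where J is a Jordan canonical form, so e^{tB} = P · e^{tJ} · P⁻¹, and e^{tJ} can be computed block-by-block.

B has Jordan form
J =
  [-1,  1,  0]
  [ 0, -1,  0]
  [ 0,  0, -1]
(up to reordering of blocks).

Per-block formulas:
  For a 1×1 block at λ = -1: exp(t · [-1]) = [e^(-1t)].
  For a 2×2 Jordan block J_2(-1): exp(t · J_2(-1)) = e^(-1t)·(I + t·N), where N is the 2×2 nilpotent shift.

After assembling e^{tJ} and conjugating by P, we get:

e^{tB} =
  [2*t*exp(-t) + exp(-t), 4*t*exp(-t), 2*t*exp(-t)]
  [-t*exp(-t), -2*t*exp(-t) + exp(-t), -t*exp(-t)]
  [0, 0, exp(-t)]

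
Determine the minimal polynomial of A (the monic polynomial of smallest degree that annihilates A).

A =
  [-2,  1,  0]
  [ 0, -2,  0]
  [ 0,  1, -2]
x^2 + 4*x + 4

The characteristic polynomial is χ_A(x) = (x + 2)^3, so the eigenvalues are known. The minimal polynomial is
  m_A(x) = Π_λ (x − λ)^{k_λ}
where k_λ is the size of the *largest* Jordan block for λ (equivalently, the smallest k with (A − λI)^k v = 0 for every generalised eigenvector v of λ).

  λ = -2: largest Jordan block has size 2, contributing (x + 2)^2

So m_A(x) = (x + 2)^2 = x^2 + 4*x + 4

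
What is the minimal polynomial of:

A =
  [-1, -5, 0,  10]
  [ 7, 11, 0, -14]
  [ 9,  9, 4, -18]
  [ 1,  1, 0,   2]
x^2 - 8*x + 16

The characteristic polynomial is χ_A(x) = (x - 4)^4, so the eigenvalues are known. The minimal polynomial is
  m_A(x) = Π_λ (x − λ)^{k_λ}
where k_λ is the size of the *largest* Jordan block for λ (equivalently, the smallest k with (A − λI)^k v = 0 for every generalised eigenvector v of λ).

  λ = 4: largest Jordan block has size 2, contributing (x − 4)^2

So m_A(x) = (x - 4)^2 = x^2 - 8*x + 16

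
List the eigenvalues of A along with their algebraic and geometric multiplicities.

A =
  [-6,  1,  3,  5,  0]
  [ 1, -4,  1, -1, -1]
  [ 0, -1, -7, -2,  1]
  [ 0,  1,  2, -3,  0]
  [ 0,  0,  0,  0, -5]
λ = -5: alg = 5, geom = 2

Step 1 — factor the characteristic polynomial to read off the algebraic multiplicities:
  χ_A(x) = (x + 5)^5

Step 2 — compute geometric multiplicities via the rank-nullity identity g(λ) = n − rank(A − λI):
  rank(A − (-5)·I) = 3, so dim ker(A − (-5)·I) = n − 3 = 2

Summary:
  λ = -5: algebraic multiplicity = 5, geometric multiplicity = 2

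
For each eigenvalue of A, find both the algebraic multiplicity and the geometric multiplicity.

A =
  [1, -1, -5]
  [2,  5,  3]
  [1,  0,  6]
λ = 4: alg = 3, geom = 1

Step 1 — factor the characteristic polynomial to read off the algebraic multiplicities:
  χ_A(x) = (x - 4)^3

Step 2 — compute geometric multiplicities via the rank-nullity identity g(λ) = n − rank(A − λI):
  rank(A − (4)·I) = 2, so dim ker(A − (4)·I) = n − 2 = 1

Summary:
  λ = 4: algebraic multiplicity = 3, geometric multiplicity = 1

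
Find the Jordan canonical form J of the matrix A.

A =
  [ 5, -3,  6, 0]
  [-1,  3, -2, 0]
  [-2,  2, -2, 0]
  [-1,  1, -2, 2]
J_2(2) ⊕ J_1(2) ⊕ J_1(2)

The characteristic polynomial is
  det(x·I − A) = x^4 - 8*x^3 + 24*x^2 - 32*x + 16 = (x - 2)^4

Eigenvalues and multiplicities (the geometric multiplicity of λ is n − rank(A − λI), which equals the number of Jordan blocks for λ):
  λ = 2: algebraic multiplicity = 4, geometric multiplicity = 3

Determining the block sizes for each eigenvalue:
  λ = 2: 3 blocks summing to 4 forces exactly one block of size 2 and the rest size 1 → block sizes [2, 1, 1]

Assembling the blocks gives a Jordan form
J =
  [2, 1, 0, 0]
  [0, 2, 0, 0]
  [0, 0, 2, 0]
  [0, 0, 0, 2]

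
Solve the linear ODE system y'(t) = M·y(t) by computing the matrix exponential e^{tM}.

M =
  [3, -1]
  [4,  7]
e^{tM} =
  [-2*t*exp(5*t) + exp(5*t), -t*exp(5*t)]
  [4*t*exp(5*t), 2*t*exp(5*t) + exp(5*t)]

Strategy: write M = P · J · P⁻¹ where J is a Jordan canonical form, so e^{tM} = P · e^{tJ} · P⁻¹, and e^{tJ} can be computed block-by-block.

M has Jordan form
J =
  [5, 1]
  [0, 5]
(up to reordering of blocks).

Per-block formulas:
  For a 2×2 Jordan block J_2(5): exp(t · J_2(5)) = e^(5t)·(I + t·N), where N is the 2×2 nilpotent shift.

After assembling e^{tJ} and conjugating by P, we get:

e^{tM} =
  [-2*t*exp(5*t) + exp(5*t), -t*exp(5*t)]
  [4*t*exp(5*t), 2*t*exp(5*t) + exp(5*t)]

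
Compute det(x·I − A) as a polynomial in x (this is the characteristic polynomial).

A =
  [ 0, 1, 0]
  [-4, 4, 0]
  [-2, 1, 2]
x^3 - 6*x^2 + 12*x - 8

Expanding det(x·I − A) (e.g. by cofactor expansion or by noting that A is similar to its Jordan form J, which has the same characteristic polynomial as A) gives
  χ_A(x) = x^3 - 6*x^2 + 12*x - 8
which factors as (x - 2)^3. The eigenvalues (with algebraic multiplicities) are λ = 2 with multiplicity 3.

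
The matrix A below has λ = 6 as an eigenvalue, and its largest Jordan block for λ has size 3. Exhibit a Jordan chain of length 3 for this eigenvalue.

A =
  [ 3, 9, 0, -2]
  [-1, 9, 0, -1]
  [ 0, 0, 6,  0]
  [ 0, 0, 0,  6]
A Jordan chain for λ = 6 of length 3:
v_1 = (-3, -1, 0, 0)ᵀ
v_2 = (-2, -1, 0, 0)ᵀ
v_3 = (0, 0, 0, 1)ᵀ

Let N = A − (6)·I. We want v_3 with N^3 v_3 = 0 but N^2 v_3 ≠ 0; then v_{j-1} := N · v_j for j = 3, …, 2.

Pick v_3 = (0, 0, 0, 1)ᵀ.
Then v_2 = N · v_3 = (-2, -1, 0, 0)ᵀ.
Then v_1 = N · v_2 = (-3, -1, 0, 0)ᵀ.

Sanity check: (A − (6)·I) v_1 = (0, 0, 0, 0)ᵀ = 0. ✓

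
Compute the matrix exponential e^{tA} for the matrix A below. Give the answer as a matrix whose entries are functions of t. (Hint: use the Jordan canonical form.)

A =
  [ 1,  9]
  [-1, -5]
e^{tA} =
  [3*t*exp(-2*t) + exp(-2*t), 9*t*exp(-2*t)]
  [-t*exp(-2*t), -3*t*exp(-2*t) + exp(-2*t)]

Strategy: write A = P · J · P⁻¹ where J is a Jordan canonical form, so e^{tA} = P · e^{tJ} · P⁻¹, and e^{tJ} can be computed block-by-block.

A has Jordan form
J =
  [-2,  1]
  [ 0, -2]
(up to reordering of blocks).

Per-block formulas:
  For a 2×2 Jordan block J_2(-2): exp(t · J_2(-2)) = e^(-2t)·(I + t·N), where N is the 2×2 nilpotent shift.

After assembling e^{tJ} and conjugating by P, we get:

e^{tA} =
  [3*t*exp(-2*t) + exp(-2*t), 9*t*exp(-2*t)]
  [-t*exp(-2*t), -3*t*exp(-2*t) + exp(-2*t)]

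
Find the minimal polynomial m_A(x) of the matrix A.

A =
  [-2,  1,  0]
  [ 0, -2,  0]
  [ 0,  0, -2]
x^2 + 4*x + 4

The characteristic polynomial is χ_A(x) = (x + 2)^3, so the eigenvalues are known. The minimal polynomial is
  m_A(x) = Π_λ (x − λ)^{k_λ}
where k_λ is the size of the *largest* Jordan block for λ (equivalently, the smallest k with (A − λI)^k v = 0 for every generalised eigenvector v of λ).

  λ = -2: largest Jordan block has size 2, contributing (x + 2)^2

So m_A(x) = (x + 2)^2 = x^2 + 4*x + 4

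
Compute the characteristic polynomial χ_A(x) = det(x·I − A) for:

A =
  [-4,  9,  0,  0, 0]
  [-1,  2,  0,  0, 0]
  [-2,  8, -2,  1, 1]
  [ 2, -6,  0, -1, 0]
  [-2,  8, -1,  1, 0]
x^5 + 5*x^4 + 10*x^3 + 10*x^2 + 5*x + 1

Expanding det(x·I − A) (e.g. by cofactor expansion or by noting that A is similar to its Jordan form J, which has the same characteristic polynomial as A) gives
  χ_A(x) = x^5 + 5*x^4 + 10*x^3 + 10*x^2 + 5*x + 1
which factors as (x + 1)^5. The eigenvalues (with algebraic multiplicities) are λ = -1 with multiplicity 5.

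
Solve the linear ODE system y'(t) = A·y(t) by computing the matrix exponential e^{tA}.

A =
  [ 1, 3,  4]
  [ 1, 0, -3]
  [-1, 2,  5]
e^{tA} =
  [-t*exp(2*t) + exp(2*t), -t^2*exp(2*t)/2 + 3*t*exp(2*t), -t^2*exp(2*t)/2 + 4*t*exp(2*t)]
  [t*exp(2*t), t^2*exp(2*t)/2 - 2*t*exp(2*t) + exp(2*t), t^2*exp(2*t)/2 - 3*t*exp(2*t)]
  [-t*exp(2*t), -t^2*exp(2*t)/2 + 2*t*exp(2*t), -t^2*exp(2*t)/2 + 3*t*exp(2*t) + exp(2*t)]

Strategy: write A = P · J · P⁻¹ where J is a Jordan canonical form, so e^{tA} = P · e^{tJ} · P⁻¹, and e^{tJ} can be computed block-by-block.

A has Jordan form
J =
  [2, 1, 0]
  [0, 2, 1]
  [0, 0, 2]
(up to reordering of blocks).

Per-block formulas:
  For a 3×3 Jordan block J_3(2): exp(t · J_3(2)) = e^(2t)·(I + t·N + (t^2/2)·N^2), where N is the 3×3 nilpotent shift.

After assembling e^{tJ} and conjugating by P, we get:

e^{tA} =
  [-t*exp(2*t) + exp(2*t), -t^2*exp(2*t)/2 + 3*t*exp(2*t), -t^2*exp(2*t)/2 + 4*t*exp(2*t)]
  [t*exp(2*t), t^2*exp(2*t)/2 - 2*t*exp(2*t) + exp(2*t), t^2*exp(2*t)/2 - 3*t*exp(2*t)]
  [-t*exp(2*t), -t^2*exp(2*t)/2 + 2*t*exp(2*t), -t^2*exp(2*t)/2 + 3*t*exp(2*t) + exp(2*t)]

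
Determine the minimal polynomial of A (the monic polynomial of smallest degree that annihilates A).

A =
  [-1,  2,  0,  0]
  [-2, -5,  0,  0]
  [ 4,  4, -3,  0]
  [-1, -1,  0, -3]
x^2 + 6*x + 9

The characteristic polynomial is χ_A(x) = (x + 3)^4, so the eigenvalues are known. The minimal polynomial is
  m_A(x) = Π_λ (x − λ)^{k_λ}
where k_λ is the size of the *largest* Jordan block for λ (equivalently, the smallest k with (A − λI)^k v = 0 for every generalised eigenvector v of λ).

  λ = -3: largest Jordan block has size 2, contributing (x + 3)^2

So m_A(x) = (x + 3)^2 = x^2 + 6*x + 9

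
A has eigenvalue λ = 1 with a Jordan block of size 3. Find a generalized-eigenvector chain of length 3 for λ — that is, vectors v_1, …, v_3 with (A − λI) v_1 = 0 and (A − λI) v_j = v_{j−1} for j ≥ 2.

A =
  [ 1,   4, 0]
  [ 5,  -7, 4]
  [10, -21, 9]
A Jordan chain for λ = 1 of length 3:
v_1 = (20, 0, -25)ᵀ
v_2 = (0, 5, 10)ᵀ
v_3 = (1, 0, 0)ᵀ

Let N = A − (1)·I. We want v_3 with N^3 v_3 = 0 but N^2 v_3 ≠ 0; then v_{j-1} := N · v_j for j = 3, …, 2.

Pick v_3 = (1, 0, 0)ᵀ.
Then v_2 = N · v_3 = (0, 5, 10)ᵀ.
Then v_1 = N · v_2 = (20, 0, -25)ᵀ.

Sanity check: (A − (1)·I) v_1 = (0, 0, 0)ᵀ = 0. ✓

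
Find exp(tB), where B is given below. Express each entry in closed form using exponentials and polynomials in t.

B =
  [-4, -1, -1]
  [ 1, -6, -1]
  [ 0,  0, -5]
e^{tB} =
  [t*exp(-5*t) + exp(-5*t), -t*exp(-5*t), -t*exp(-5*t)]
  [t*exp(-5*t), -t*exp(-5*t) + exp(-5*t), -t*exp(-5*t)]
  [0, 0, exp(-5*t)]

Strategy: write B = P · J · P⁻¹ where J is a Jordan canonical form, so e^{tB} = P · e^{tJ} · P⁻¹, and e^{tJ} can be computed block-by-block.

B has Jordan form
J =
  [-5,  1,  0]
  [ 0, -5,  0]
  [ 0,  0, -5]
(up to reordering of blocks).

Per-block formulas:
  For a 2×2 Jordan block J_2(-5): exp(t · J_2(-5)) = e^(-5t)·(I + t·N), where N is the 2×2 nilpotent shift.
  For a 1×1 block at λ = -5: exp(t · [-5]) = [e^(-5t)].

After assembling e^{tJ} and conjugating by P, we get:

e^{tB} =
  [t*exp(-5*t) + exp(-5*t), -t*exp(-5*t), -t*exp(-5*t)]
  [t*exp(-5*t), -t*exp(-5*t) + exp(-5*t), -t*exp(-5*t)]
  [0, 0, exp(-5*t)]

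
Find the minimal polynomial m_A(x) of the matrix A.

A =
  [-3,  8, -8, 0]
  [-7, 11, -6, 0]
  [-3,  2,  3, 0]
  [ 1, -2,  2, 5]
x^3 - 11*x^2 + 35*x - 25

The characteristic polynomial is χ_A(x) = (x - 5)^3*(x - 1), so the eigenvalues are known. The minimal polynomial is
  m_A(x) = Π_λ (x − λ)^{k_λ}
where k_λ is the size of the *largest* Jordan block for λ (equivalently, the smallest k with (A − λI)^k v = 0 for every generalised eigenvector v of λ).

  λ = 1: largest Jordan block has size 1, contributing (x − 1)
  λ = 5: largest Jordan block has size 2, contributing (x − 5)^2

So m_A(x) = (x - 5)^2*(x - 1) = x^3 - 11*x^2 + 35*x - 25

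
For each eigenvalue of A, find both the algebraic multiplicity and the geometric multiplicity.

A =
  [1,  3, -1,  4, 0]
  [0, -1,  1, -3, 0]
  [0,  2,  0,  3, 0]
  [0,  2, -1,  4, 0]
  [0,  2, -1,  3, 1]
λ = 1: alg = 5, geom = 3

Step 1 — factor the characteristic polynomial to read off the algebraic multiplicities:
  χ_A(x) = (x - 1)^5

Step 2 — compute geometric multiplicities via the rank-nullity identity g(λ) = n − rank(A − λI):
  rank(A − (1)·I) = 2, so dim ker(A − (1)·I) = n − 2 = 3

Summary:
  λ = 1: algebraic multiplicity = 5, geometric multiplicity = 3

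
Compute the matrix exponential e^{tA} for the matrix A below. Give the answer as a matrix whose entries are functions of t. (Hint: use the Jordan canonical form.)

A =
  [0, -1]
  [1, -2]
e^{tA} =
  [t*exp(-t) + exp(-t), -t*exp(-t)]
  [t*exp(-t), -t*exp(-t) + exp(-t)]

Strategy: write A = P · J · P⁻¹ where J is a Jordan canonical form, so e^{tA} = P · e^{tJ} · P⁻¹, and e^{tJ} can be computed block-by-block.

A has Jordan form
J =
  [-1,  1]
  [ 0, -1]
(up to reordering of blocks).

Per-block formulas:
  For a 2×2 Jordan block J_2(-1): exp(t · J_2(-1)) = e^(-1t)·(I + t·N), where N is the 2×2 nilpotent shift.

After assembling e^{tJ} and conjugating by P, we get:

e^{tA} =
  [t*exp(-t) + exp(-t), -t*exp(-t)]
  [t*exp(-t), -t*exp(-t) + exp(-t)]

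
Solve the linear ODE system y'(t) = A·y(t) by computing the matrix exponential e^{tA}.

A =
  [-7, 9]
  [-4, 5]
e^{tA} =
  [-6*t*exp(-t) + exp(-t), 9*t*exp(-t)]
  [-4*t*exp(-t), 6*t*exp(-t) + exp(-t)]

Strategy: write A = P · J · P⁻¹ where J is a Jordan canonical form, so e^{tA} = P · e^{tJ} · P⁻¹, and e^{tJ} can be computed block-by-block.

A has Jordan form
J =
  [-1,  1]
  [ 0, -1]
(up to reordering of blocks).

Per-block formulas:
  For a 2×2 Jordan block J_2(-1): exp(t · J_2(-1)) = e^(-1t)·(I + t·N), where N is the 2×2 nilpotent shift.

After assembling e^{tJ} and conjugating by P, we get:

e^{tA} =
  [-6*t*exp(-t) + exp(-t), 9*t*exp(-t)]
  [-4*t*exp(-t), 6*t*exp(-t) + exp(-t)]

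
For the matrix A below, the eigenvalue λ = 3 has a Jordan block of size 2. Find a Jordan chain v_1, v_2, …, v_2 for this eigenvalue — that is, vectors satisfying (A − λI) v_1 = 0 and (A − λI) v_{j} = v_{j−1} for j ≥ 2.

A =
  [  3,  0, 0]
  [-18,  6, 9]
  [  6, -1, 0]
A Jordan chain for λ = 3 of length 2:
v_1 = (0, -18, 6)ᵀ
v_2 = (1, 0, 0)ᵀ

Let N = A − (3)·I. We want v_2 with N^2 v_2 = 0 but N^1 v_2 ≠ 0; then v_{j-1} := N · v_j for j = 2, …, 2.

Pick v_2 = (1, 0, 0)ᵀ.
Then v_1 = N · v_2 = (0, -18, 6)ᵀ.

Sanity check: (A − (3)·I) v_1 = (0, 0, 0)ᵀ = 0. ✓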